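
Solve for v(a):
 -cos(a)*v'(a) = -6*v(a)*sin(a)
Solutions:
 v(a) = C1/cos(a)^6


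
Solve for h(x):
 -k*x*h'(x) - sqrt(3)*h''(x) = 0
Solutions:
 h(x) = Piecewise((-sqrt(2)*3^(1/4)*sqrt(pi)*C1*erf(sqrt(2)*3^(3/4)*sqrt(k)*x/6)/(2*sqrt(k)) - C2, (k > 0) | (k < 0)), (-C1*x - C2, True))


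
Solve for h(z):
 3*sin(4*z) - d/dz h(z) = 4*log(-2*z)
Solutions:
 h(z) = C1 - 4*z*log(-z) - 4*z*log(2) + 4*z - 3*cos(4*z)/4


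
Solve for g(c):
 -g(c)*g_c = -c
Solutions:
 g(c) = -sqrt(C1 + c^2)
 g(c) = sqrt(C1 + c^2)


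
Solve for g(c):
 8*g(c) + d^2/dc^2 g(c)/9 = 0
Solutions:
 g(c) = C1*sin(6*sqrt(2)*c) + C2*cos(6*sqrt(2)*c)


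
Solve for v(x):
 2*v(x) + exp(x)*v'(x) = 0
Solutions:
 v(x) = C1*exp(2*exp(-x))


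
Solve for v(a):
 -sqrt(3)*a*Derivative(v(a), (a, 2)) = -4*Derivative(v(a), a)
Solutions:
 v(a) = C1 + C2*a^(1 + 4*sqrt(3)/3)


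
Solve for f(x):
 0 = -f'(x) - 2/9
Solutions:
 f(x) = C1 - 2*x/9


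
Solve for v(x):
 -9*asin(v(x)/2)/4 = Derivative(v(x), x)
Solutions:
 Integral(1/asin(_y/2), (_y, v(x))) = C1 - 9*x/4


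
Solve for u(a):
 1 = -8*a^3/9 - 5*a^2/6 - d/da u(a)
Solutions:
 u(a) = C1 - 2*a^4/9 - 5*a^3/18 - a


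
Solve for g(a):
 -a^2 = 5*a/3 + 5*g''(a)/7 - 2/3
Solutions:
 g(a) = C1 + C2*a - 7*a^4/60 - 7*a^3/18 + 7*a^2/15


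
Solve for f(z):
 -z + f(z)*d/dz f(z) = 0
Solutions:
 f(z) = -sqrt(C1 + z^2)
 f(z) = sqrt(C1 + z^2)


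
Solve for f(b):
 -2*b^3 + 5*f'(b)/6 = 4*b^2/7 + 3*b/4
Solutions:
 f(b) = C1 + 3*b^4/5 + 8*b^3/35 + 9*b^2/20


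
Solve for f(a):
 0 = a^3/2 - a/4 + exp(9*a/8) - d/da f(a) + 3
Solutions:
 f(a) = C1 + a^4/8 - a^2/8 + 3*a + 8*exp(9*a/8)/9


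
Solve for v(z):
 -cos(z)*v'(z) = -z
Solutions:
 v(z) = C1 + Integral(z/cos(z), z)


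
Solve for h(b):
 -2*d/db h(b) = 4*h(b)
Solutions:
 h(b) = C1*exp(-2*b)


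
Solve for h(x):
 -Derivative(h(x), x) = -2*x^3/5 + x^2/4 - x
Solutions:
 h(x) = C1 + x^4/10 - x^3/12 + x^2/2


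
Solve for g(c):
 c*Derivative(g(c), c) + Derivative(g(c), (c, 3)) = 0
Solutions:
 g(c) = C1 + Integral(C2*airyai(-c) + C3*airybi(-c), c)


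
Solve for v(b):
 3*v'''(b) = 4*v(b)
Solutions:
 v(b) = C3*exp(6^(2/3)*b/3) + (C1*sin(2^(2/3)*3^(1/6)*b/2) + C2*cos(2^(2/3)*3^(1/6)*b/2))*exp(-6^(2/3)*b/6)


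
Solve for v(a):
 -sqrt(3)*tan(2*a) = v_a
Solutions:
 v(a) = C1 + sqrt(3)*log(cos(2*a))/2


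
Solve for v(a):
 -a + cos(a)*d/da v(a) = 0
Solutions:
 v(a) = C1 + Integral(a/cos(a), a)


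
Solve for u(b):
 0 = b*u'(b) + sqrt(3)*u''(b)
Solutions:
 u(b) = C1 + C2*erf(sqrt(2)*3^(3/4)*b/6)


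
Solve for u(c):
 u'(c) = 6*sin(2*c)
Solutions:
 u(c) = C1 - 3*cos(2*c)


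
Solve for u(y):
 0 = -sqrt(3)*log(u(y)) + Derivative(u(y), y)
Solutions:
 li(u(y)) = C1 + sqrt(3)*y


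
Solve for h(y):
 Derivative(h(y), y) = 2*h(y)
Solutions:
 h(y) = C1*exp(2*y)


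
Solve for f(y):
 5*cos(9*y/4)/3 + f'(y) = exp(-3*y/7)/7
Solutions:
 f(y) = C1 - 20*sin(9*y/4)/27 - exp(-3*y/7)/3


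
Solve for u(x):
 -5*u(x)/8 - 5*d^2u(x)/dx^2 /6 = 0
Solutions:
 u(x) = C1*sin(sqrt(3)*x/2) + C2*cos(sqrt(3)*x/2)


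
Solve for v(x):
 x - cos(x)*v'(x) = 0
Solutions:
 v(x) = C1 + Integral(x/cos(x), x)


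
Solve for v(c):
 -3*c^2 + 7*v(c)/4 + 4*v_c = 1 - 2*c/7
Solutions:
 v(c) = C1*exp(-7*c/16) + 12*c^2/7 - 8*c + 132/7


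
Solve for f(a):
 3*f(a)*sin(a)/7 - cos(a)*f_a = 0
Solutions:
 f(a) = C1/cos(a)^(3/7)


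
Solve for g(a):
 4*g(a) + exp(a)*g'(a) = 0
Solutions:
 g(a) = C1*exp(4*exp(-a))


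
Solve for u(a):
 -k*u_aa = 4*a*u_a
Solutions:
 u(a) = C1 + C2*sqrt(k)*erf(sqrt(2)*a*sqrt(1/k))


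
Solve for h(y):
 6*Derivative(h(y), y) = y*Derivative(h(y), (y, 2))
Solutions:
 h(y) = C1 + C2*y^7


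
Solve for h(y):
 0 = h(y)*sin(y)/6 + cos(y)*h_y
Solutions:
 h(y) = C1*cos(y)^(1/6)


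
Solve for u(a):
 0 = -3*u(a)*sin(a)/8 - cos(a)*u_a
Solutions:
 u(a) = C1*cos(a)^(3/8)


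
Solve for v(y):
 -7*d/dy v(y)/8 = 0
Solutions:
 v(y) = C1


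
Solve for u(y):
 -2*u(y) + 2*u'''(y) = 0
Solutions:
 u(y) = C3*exp(y) + (C1*sin(sqrt(3)*y/2) + C2*cos(sqrt(3)*y/2))*exp(-y/2)


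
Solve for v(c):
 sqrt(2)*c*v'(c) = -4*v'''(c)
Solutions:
 v(c) = C1 + Integral(C2*airyai(-sqrt(2)*c/2) + C3*airybi(-sqrt(2)*c/2), c)


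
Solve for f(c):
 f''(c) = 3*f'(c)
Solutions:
 f(c) = C1 + C2*exp(3*c)


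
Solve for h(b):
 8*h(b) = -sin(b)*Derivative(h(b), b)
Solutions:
 h(b) = C1*(cos(b)^4 + 4*cos(b)^3 + 6*cos(b)^2 + 4*cos(b) + 1)/(cos(b)^4 - 4*cos(b)^3 + 6*cos(b)^2 - 4*cos(b) + 1)


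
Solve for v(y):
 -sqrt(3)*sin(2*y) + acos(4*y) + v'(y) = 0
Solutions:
 v(y) = C1 - y*acos(4*y) + sqrt(1 - 16*y^2)/4 - sqrt(3)*cos(2*y)/2


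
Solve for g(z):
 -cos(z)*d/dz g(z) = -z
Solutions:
 g(z) = C1 + Integral(z/cos(z), z)


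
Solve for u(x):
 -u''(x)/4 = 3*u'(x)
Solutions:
 u(x) = C1 + C2*exp(-12*x)


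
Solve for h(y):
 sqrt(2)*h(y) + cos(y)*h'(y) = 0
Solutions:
 h(y) = C1*(sin(y) - 1)^(sqrt(2)/2)/(sin(y) + 1)^(sqrt(2)/2)


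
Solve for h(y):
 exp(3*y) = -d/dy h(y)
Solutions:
 h(y) = C1 - exp(3*y)/3


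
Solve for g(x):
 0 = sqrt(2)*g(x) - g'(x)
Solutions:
 g(x) = C1*exp(sqrt(2)*x)


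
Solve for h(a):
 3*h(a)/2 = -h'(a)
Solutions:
 h(a) = C1*exp(-3*a/2)


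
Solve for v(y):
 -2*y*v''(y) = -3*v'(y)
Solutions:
 v(y) = C1 + C2*y^(5/2)


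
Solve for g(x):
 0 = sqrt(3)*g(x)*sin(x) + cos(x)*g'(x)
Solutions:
 g(x) = C1*cos(x)^(sqrt(3))


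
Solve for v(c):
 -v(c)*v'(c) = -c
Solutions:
 v(c) = -sqrt(C1 + c^2)
 v(c) = sqrt(C1 + c^2)


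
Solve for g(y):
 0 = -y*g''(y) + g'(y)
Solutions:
 g(y) = C1 + C2*y^2


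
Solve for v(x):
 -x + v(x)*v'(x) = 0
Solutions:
 v(x) = -sqrt(C1 + x^2)
 v(x) = sqrt(C1 + x^2)


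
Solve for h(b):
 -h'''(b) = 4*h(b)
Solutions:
 h(b) = C3*exp(-2^(2/3)*b) + (C1*sin(2^(2/3)*sqrt(3)*b/2) + C2*cos(2^(2/3)*sqrt(3)*b/2))*exp(2^(2/3)*b/2)


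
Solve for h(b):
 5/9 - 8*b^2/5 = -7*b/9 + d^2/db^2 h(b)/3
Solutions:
 h(b) = C1 + C2*b - 2*b^4/5 + 7*b^3/18 + 5*b^2/6


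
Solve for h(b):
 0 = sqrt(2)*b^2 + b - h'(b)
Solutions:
 h(b) = C1 + sqrt(2)*b^3/3 + b^2/2


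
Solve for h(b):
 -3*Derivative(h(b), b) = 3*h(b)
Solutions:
 h(b) = C1*exp(-b)


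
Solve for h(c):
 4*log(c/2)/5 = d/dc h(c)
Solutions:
 h(c) = C1 + 4*c*log(c)/5 - 4*c/5 - 4*c*log(2)/5


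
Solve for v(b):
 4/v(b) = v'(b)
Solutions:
 v(b) = -sqrt(C1 + 8*b)
 v(b) = sqrt(C1 + 8*b)


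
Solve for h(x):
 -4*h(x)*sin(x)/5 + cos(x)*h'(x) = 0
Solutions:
 h(x) = C1/cos(x)^(4/5)


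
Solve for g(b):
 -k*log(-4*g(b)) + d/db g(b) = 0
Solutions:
 Integral(1/(log(-_y) + 2*log(2)), (_y, g(b))) = C1 + b*k


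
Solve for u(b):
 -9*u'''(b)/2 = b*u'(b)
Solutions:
 u(b) = C1 + Integral(C2*airyai(-6^(1/3)*b/3) + C3*airybi(-6^(1/3)*b/3), b)


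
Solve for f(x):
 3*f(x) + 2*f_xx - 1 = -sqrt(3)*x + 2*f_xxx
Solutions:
 f(x) = C1*exp(x*(-2^(1/3)*(9*sqrt(89) + 85)^(1/3) - 2*2^(2/3)/(9*sqrt(89) + 85)^(1/3) + 4)/12)*sin(2^(1/3)*sqrt(3)*x*(-(9*sqrt(89) + 85)^(1/3) + 2*2^(1/3)/(9*sqrt(89) + 85)^(1/3))/12) + C2*exp(x*(-2^(1/3)*(9*sqrt(89) + 85)^(1/3) - 2*2^(2/3)/(9*sqrt(89) + 85)^(1/3) + 4)/12)*cos(2^(1/3)*sqrt(3)*x*(-(9*sqrt(89) + 85)^(1/3) + 2*2^(1/3)/(9*sqrt(89) + 85)^(1/3))/12) + C3*exp(x*(2*2^(2/3)/(9*sqrt(89) + 85)^(1/3) + 2 + 2^(1/3)*(9*sqrt(89) + 85)^(1/3))/6) - sqrt(3)*x/3 + 1/3


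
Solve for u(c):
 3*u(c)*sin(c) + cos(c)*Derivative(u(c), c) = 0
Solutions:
 u(c) = C1*cos(c)^3


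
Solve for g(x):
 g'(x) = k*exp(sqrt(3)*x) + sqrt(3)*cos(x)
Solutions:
 g(x) = C1 + sqrt(3)*k*exp(sqrt(3)*x)/3 + sqrt(3)*sin(x)


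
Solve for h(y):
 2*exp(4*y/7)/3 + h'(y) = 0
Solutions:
 h(y) = C1 - 7*exp(4*y/7)/6


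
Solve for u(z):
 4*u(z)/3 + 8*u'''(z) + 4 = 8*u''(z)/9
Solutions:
 u(z) = C1*exp(z*(2*2^(2/3)/(81*sqrt(6553) + 6557)^(1/3) + 4 + 2^(1/3)*(81*sqrt(6553) + 6557)^(1/3))/108)*sin(2^(1/3)*sqrt(3)*z*(-(81*sqrt(6553) + 6557)^(1/3) + 2*2^(1/3)/(81*sqrt(6553) + 6557)^(1/3))/108) + C2*exp(z*(2*2^(2/3)/(81*sqrt(6553) + 6557)^(1/3) + 4 + 2^(1/3)*(81*sqrt(6553) + 6557)^(1/3))/108)*cos(2^(1/3)*sqrt(3)*z*(-(81*sqrt(6553) + 6557)^(1/3) + 2*2^(1/3)/(81*sqrt(6553) + 6557)^(1/3))/108) + C3*exp(z*(-2^(1/3)*(81*sqrt(6553) + 6557)^(1/3) - 2*2^(2/3)/(81*sqrt(6553) + 6557)^(1/3) + 2)/54) - 3


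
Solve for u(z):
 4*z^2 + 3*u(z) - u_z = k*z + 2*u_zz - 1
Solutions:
 u(z) = C1*exp(-3*z/2) + C2*exp(z) + k*z/3 + k/9 - 4*z^2/3 - 8*z/9 - 65/27


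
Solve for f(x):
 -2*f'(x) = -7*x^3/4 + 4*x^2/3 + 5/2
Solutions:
 f(x) = C1 + 7*x^4/32 - 2*x^3/9 - 5*x/4


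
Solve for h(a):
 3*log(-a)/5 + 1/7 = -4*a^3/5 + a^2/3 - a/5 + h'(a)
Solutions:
 h(a) = C1 + a^4/5 - a^3/9 + a^2/10 + 3*a*log(-a)/5 - 16*a/35


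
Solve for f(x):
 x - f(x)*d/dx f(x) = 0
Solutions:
 f(x) = -sqrt(C1 + x^2)
 f(x) = sqrt(C1 + x^2)


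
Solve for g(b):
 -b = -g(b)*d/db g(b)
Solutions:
 g(b) = -sqrt(C1 + b^2)
 g(b) = sqrt(C1 + b^2)


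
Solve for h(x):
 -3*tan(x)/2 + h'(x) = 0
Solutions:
 h(x) = C1 - 3*log(cos(x))/2


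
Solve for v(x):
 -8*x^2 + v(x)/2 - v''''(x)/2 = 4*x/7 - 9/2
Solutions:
 v(x) = C1*exp(-x) + C2*exp(x) + C3*sin(x) + C4*cos(x) + 16*x^2 + 8*x/7 - 9


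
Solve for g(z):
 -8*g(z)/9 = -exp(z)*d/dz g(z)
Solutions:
 g(z) = C1*exp(-8*exp(-z)/9)


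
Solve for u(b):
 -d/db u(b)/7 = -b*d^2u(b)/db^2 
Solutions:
 u(b) = C1 + C2*b^(8/7)


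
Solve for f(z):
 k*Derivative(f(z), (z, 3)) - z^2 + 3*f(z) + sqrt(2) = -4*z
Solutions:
 f(z) = C1*exp(3^(1/3)*z*(-1/k)^(1/3)) + C2*exp(z*(-1/k)^(1/3)*(-3^(1/3) + 3^(5/6)*I)/2) + C3*exp(-z*(-1/k)^(1/3)*(3^(1/3) + 3^(5/6)*I)/2) + z^2/3 - 4*z/3 - sqrt(2)/3


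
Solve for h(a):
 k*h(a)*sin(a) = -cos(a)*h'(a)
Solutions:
 h(a) = C1*exp(k*log(cos(a)))


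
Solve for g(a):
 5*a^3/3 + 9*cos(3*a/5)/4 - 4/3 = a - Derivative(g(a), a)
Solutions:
 g(a) = C1 - 5*a^4/12 + a^2/2 + 4*a/3 - 15*sin(3*a/5)/4


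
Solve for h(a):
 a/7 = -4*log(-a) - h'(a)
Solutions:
 h(a) = C1 - a^2/14 - 4*a*log(-a) + 4*a


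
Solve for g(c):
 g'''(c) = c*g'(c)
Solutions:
 g(c) = C1 + Integral(C2*airyai(c) + C3*airybi(c), c)


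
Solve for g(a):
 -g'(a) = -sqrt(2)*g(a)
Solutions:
 g(a) = C1*exp(sqrt(2)*a)


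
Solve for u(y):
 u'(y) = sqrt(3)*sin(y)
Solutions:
 u(y) = C1 - sqrt(3)*cos(y)


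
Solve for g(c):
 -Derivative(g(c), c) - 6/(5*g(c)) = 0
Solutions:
 g(c) = -sqrt(C1 - 60*c)/5
 g(c) = sqrt(C1 - 60*c)/5


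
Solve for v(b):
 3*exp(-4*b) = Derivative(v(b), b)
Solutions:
 v(b) = C1 - 3*exp(-4*b)/4


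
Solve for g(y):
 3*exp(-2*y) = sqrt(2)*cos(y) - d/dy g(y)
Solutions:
 g(y) = C1 + sqrt(2)*sin(y) + 3*exp(-2*y)/2


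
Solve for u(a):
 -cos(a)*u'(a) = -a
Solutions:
 u(a) = C1 + Integral(a/cos(a), a)


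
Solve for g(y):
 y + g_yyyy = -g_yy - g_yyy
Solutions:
 g(y) = C1 + C2*y - y^3/6 + y^2/2 + (C3*sin(sqrt(3)*y/2) + C4*cos(sqrt(3)*y/2))*exp(-y/2)


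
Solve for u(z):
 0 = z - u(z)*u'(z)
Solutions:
 u(z) = -sqrt(C1 + z^2)
 u(z) = sqrt(C1 + z^2)


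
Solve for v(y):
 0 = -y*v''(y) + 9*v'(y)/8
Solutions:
 v(y) = C1 + C2*y^(17/8)


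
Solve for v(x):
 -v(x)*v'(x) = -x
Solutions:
 v(x) = -sqrt(C1 + x^2)
 v(x) = sqrt(C1 + x^2)


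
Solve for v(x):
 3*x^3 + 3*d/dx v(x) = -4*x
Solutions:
 v(x) = C1 - x^4/4 - 2*x^2/3


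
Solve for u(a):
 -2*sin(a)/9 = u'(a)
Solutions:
 u(a) = C1 + 2*cos(a)/9


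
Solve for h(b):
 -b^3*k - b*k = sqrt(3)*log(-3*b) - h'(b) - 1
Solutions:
 h(b) = C1 + b^4*k/4 + b^2*k/2 + sqrt(3)*b*log(-b) + b*(-sqrt(3) - 1 + sqrt(3)*log(3))


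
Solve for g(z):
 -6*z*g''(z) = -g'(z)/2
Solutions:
 g(z) = C1 + C2*z^(13/12)


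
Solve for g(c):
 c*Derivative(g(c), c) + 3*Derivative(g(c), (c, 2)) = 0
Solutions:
 g(c) = C1 + C2*erf(sqrt(6)*c/6)


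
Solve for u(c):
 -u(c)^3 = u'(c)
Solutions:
 u(c) = -sqrt(2)*sqrt(-1/(C1 - c))/2
 u(c) = sqrt(2)*sqrt(-1/(C1 - c))/2


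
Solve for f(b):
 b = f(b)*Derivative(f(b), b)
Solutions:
 f(b) = -sqrt(C1 + b^2)
 f(b) = sqrt(C1 + b^2)


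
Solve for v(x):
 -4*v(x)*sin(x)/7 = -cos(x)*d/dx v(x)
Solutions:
 v(x) = C1/cos(x)^(4/7)


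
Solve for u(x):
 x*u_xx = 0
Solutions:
 u(x) = C1 + C2*x


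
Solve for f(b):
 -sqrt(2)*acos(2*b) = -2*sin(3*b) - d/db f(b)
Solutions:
 f(b) = C1 + sqrt(2)*(b*acos(2*b) - sqrt(1 - 4*b^2)/2) + 2*cos(3*b)/3


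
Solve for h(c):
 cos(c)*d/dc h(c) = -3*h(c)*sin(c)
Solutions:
 h(c) = C1*cos(c)^3


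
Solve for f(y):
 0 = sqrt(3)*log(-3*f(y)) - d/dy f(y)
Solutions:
 -sqrt(3)*Integral(1/(log(-_y) + log(3)), (_y, f(y)))/3 = C1 - y


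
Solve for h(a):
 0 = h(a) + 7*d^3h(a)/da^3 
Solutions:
 h(a) = C3*exp(-7^(2/3)*a/7) + (C1*sin(sqrt(3)*7^(2/3)*a/14) + C2*cos(sqrt(3)*7^(2/3)*a/14))*exp(7^(2/3)*a/14)


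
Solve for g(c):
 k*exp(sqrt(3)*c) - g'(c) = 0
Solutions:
 g(c) = C1 + sqrt(3)*k*exp(sqrt(3)*c)/3


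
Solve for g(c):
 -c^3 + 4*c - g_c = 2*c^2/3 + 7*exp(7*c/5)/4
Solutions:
 g(c) = C1 - c^4/4 - 2*c^3/9 + 2*c^2 - 5*exp(7*c/5)/4


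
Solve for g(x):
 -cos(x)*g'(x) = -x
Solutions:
 g(x) = C1 + Integral(x/cos(x), x)


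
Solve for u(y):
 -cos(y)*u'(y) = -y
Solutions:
 u(y) = C1 + Integral(y/cos(y), y)


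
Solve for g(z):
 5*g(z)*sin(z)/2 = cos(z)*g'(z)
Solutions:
 g(z) = C1/cos(z)^(5/2)


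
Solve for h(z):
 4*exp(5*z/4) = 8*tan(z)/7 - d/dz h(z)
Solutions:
 h(z) = C1 - 16*exp(5*z/4)/5 - 8*log(cos(z))/7


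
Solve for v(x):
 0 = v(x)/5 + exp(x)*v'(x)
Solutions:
 v(x) = C1*exp(exp(-x)/5)


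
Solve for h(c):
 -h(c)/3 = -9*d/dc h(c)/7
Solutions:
 h(c) = C1*exp(7*c/27)


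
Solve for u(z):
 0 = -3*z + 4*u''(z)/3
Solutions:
 u(z) = C1 + C2*z + 3*z^3/8


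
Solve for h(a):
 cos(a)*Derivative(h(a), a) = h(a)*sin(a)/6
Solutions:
 h(a) = C1/cos(a)^(1/6)


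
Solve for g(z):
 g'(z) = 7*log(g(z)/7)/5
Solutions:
 5*Integral(1/(-log(_y) + log(7)), (_y, g(z)))/7 = C1 - z


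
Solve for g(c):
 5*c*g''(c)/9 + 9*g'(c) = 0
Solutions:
 g(c) = C1 + C2/c^(76/5)


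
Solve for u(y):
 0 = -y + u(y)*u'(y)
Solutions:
 u(y) = -sqrt(C1 + y^2)
 u(y) = sqrt(C1 + y^2)


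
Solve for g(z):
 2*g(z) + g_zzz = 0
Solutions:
 g(z) = C3*exp(-2^(1/3)*z) + (C1*sin(2^(1/3)*sqrt(3)*z/2) + C2*cos(2^(1/3)*sqrt(3)*z/2))*exp(2^(1/3)*z/2)


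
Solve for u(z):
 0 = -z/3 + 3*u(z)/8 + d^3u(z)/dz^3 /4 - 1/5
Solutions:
 u(z) = C3*exp(-2^(2/3)*3^(1/3)*z/2) + 8*z/9 + (C1*sin(2^(2/3)*3^(5/6)*z/4) + C2*cos(2^(2/3)*3^(5/6)*z/4))*exp(2^(2/3)*3^(1/3)*z/4) + 8/15


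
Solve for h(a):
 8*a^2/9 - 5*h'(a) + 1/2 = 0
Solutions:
 h(a) = C1 + 8*a^3/135 + a/10


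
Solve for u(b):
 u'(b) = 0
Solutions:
 u(b) = C1


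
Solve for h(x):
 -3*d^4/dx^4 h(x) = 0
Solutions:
 h(x) = C1 + C2*x + C3*x^2 + C4*x^3


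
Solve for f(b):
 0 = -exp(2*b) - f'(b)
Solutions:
 f(b) = C1 - exp(2*b)/2


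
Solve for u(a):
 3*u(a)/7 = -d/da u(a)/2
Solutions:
 u(a) = C1*exp(-6*a/7)


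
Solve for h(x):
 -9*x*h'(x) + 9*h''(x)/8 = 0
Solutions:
 h(x) = C1 + C2*erfi(2*x)


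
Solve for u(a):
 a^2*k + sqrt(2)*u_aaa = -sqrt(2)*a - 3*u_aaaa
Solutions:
 u(a) = C1 + C2*a + C3*a^2 + C4*exp(-sqrt(2)*a/3) - sqrt(2)*a^5*k/120 + a^4*(3*k - 1)/24 - sqrt(2)*a^3*(3*k - 1)/4


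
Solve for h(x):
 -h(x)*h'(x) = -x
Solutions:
 h(x) = -sqrt(C1 + x^2)
 h(x) = sqrt(C1 + x^2)


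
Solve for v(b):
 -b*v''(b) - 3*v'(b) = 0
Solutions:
 v(b) = C1 + C2/b^2


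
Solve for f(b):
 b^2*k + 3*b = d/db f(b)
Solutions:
 f(b) = C1 + b^3*k/3 + 3*b^2/2


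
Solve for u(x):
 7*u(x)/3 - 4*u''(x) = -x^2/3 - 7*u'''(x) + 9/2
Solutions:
 u(x) = C1*exp(x*(32*2^(1/3)/(21*sqrt(19817) + 2959)^(1/3) + 16 + 2^(2/3)*(21*sqrt(19817) + 2959)^(1/3))/84)*sin(2^(1/3)*sqrt(3)*x*(-2^(1/3)*(21*sqrt(19817) + 2959)^(1/3) + 32/(21*sqrt(19817) + 2959)^(1/3))/84) + C2*exp(x*(32*2^(1/3)/(21*sqrt(19817) + 2959)^(1/3) + 16 + 2^(2/3)*(21*sqrt(19817) + 2959)^(1/3))/84)*cos(2^(1/3)*sqrt(3)*x*(-2^(1/3)*(21*sqrt(19817) + 2959)^(1/3) + 32/(21*sqrt(19817) + 2959)^(1/3))/84) + C3*exp(x*(-2^(2/3)*(21*sqrt(19817) + 2959)^(1/3) - 32*2^(1/3)/(21*sqrt(19817) + 2959)^(1/3) + 8)/42) - x^2/7 + 141/98


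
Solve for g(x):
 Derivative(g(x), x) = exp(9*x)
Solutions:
 g(x) = C1 + exp(9*x)/9


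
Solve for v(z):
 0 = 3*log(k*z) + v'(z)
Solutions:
 v(z) = C1 - 3*z*log(k*z) + 3*z


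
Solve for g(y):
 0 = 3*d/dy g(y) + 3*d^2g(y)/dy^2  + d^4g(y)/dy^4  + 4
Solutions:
 g(y) = C1 + C2*exp(2^(1/3)*y*(-2/(3 + sqrt(13))^(1/3) + 2^(1/3)*(3 + sqrt(13))^(1/3))/4)*sin(2^(1/3)*sqrt(3)*y*(2/(3 + sqrt(13))^(1/3) + 2^(1/3)*(3 + sqrt(13))^(1/3))/4) + C3*exp(2^(1/3)*y*(-2/(3 + sqrt(13))^(1/3) + 2^(1/3)*(3 + sqrt(13))^(1/3))/4)*cos(2^(1/3)*sqrt(3)*y*(2/(3 + sqrt(13))^(1/3) + 2^(1/3)*(3 + sqrt(13))^(1/3))/4) + C4*exp(2^(1/3)*y*(-2^(1/3)*(3 + sqrt(13))^(1/3)/2 + (3 + sqrt(13))^(-1/3))) - 4*y/3


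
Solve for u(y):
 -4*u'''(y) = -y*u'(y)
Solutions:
 u(y) = C1 + Integral(C2*airyai(2^(1/3)*y/2) + C3*airybi(2^(1/3)*y/2), y)


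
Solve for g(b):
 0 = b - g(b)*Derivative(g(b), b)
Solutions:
 g(b) = -sqrt(C1 + b^2)
 g(b) = sqrt(C1 + b^2)


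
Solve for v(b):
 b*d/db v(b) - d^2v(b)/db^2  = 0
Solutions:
 v(b) = C1 + C2*erfi(sqrt(2)*b/2)


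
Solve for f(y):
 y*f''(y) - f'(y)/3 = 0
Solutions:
 f(y) = C1 + C2*y^(4/3)


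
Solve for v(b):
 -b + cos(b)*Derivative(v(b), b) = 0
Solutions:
 v(b) = C1 + Integral(b/cos(b), b)


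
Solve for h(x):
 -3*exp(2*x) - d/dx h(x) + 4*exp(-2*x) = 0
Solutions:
 h(x) = C1 - 3*exp(2*x)/2 - 2*exp(-2*x)


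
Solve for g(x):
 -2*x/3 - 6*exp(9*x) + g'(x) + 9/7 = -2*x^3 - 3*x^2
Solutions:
 g(x) = C1 - x^4/2 - x^3 + x^2/3 - 9*x/7 + 2*exp(9*x)/3


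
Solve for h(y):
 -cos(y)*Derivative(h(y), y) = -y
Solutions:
 h(y) = C1 + Integral(y/cos(y), y)


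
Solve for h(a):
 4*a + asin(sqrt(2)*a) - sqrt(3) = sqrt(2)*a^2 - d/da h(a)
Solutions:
 h(a) = C1 + sqrt(2)*a^3/3 - 2*a^2 - a*asin(sqrt(2)*a) + sqrt(3)*a - sqrt(2)*sqrt(1 - 2*a^2)/2


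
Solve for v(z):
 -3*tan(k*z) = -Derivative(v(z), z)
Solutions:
 v(z) = C1 + 3*Piecewise((-log(cos(k*z))/k, Ne(k, 0)), (0, True))


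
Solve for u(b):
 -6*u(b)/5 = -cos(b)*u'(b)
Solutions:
 u(b) = C1*(sin(b) + 1)^(3/5)/(sin(b) - 1)^(3/5)


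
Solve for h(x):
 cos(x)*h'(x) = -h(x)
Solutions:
 h(x) = C1*sqrt(sin(x) - 1)/sqrt(sin(x) + 1)


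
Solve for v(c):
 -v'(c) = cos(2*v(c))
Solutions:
 v(c) = -asin((C1 + exp(4*c))/(C1 - exp(4*c)))/2 + pi/2
 v(c) = asin((C1 + exp(4*c))/(C1 - exp(4*c)))/2


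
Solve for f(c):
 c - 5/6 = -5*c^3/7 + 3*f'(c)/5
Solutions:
 f(c) = C1 + 25*c^4/84 + 5*c^2/6 - 25*c/18


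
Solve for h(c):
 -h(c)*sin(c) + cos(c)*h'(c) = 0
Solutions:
 h(c) = C1/cos(c)


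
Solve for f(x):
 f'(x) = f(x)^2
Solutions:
 f(x) = -1/(C1 + x)


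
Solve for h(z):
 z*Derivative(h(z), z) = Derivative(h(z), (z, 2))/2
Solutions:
 h(z) = C1 + C2*erfi(z)


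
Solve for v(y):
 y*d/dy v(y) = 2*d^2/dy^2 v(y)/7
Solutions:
 v(y) = C1 + C2*erfi(sqrt(7)*y/2)


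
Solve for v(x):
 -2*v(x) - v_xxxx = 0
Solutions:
 v(x) = (C1*sin(2^(3/4)*x/2) + C2*cos(2^(3/4)*x/2))*exp(-2^(3/4)*x/2) + (C3*sin(2^(3/4)*x/2) + C4*cos(2^(3/4)*x/2))*exp(2^(3/4)*x/2)


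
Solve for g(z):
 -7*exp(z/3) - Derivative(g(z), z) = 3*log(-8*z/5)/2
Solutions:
 g(z) = C1 - 3*z*log(-z)/2 + z*(-5*log(2) + log(10)/2 + 3/2 + log(5)) - 21*exp(z/3)


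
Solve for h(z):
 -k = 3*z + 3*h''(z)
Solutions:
 h(z) = C1 + C2*z - k*z^2/6 - z^3/6


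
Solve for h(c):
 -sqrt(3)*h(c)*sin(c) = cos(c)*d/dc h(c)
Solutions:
 h(c) = C1*cos(c)^(sqrt(3))


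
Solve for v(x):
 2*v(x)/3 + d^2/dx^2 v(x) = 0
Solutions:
 v(x) = C1*sin(sqrt(6)*x/3) + C2*cos(sqrt(6)*x/3)


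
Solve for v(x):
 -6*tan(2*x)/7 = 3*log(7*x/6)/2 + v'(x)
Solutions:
 v(x) = C1 - 3*x*log(x)/2 - 2*x*log(7) + 3*x/2 + x*log(6) + x*log(42)/2 + 3*log(cos(2*x))/7


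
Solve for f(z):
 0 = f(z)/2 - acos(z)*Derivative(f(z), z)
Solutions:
 f(z) = C1*exp(Integral(1/acos(z), z)/2)


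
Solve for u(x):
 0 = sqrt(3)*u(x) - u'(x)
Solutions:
 u(x) = C1*exp(sqrt(3)*x)


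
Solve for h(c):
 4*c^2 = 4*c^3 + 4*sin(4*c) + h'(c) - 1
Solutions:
 h(c) = C1 - c^4 + 4*c^3/3 + c + cos(4*c)


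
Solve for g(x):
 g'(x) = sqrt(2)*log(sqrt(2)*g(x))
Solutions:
 -sqrt(2)*Integral(1/(2*log(_y) + log(2)), (_y, g(x))) = C1 - x


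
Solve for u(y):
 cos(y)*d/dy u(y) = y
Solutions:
 u(y) = C1 + Integral(y/cos(y), y)


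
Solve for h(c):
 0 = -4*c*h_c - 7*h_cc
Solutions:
 h(c) = C1 + C2*erf(sqrt(14)*c/7)


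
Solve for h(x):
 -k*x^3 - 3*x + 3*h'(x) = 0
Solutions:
 h(x) = C1 + k*x^4/12 + x^2/2


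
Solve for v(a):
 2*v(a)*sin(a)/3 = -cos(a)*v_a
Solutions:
 v(a) = C1*cos(a)^(2/3)


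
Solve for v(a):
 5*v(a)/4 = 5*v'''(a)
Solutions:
 v(a) = C3*exp(2^(1/3)*a/2) + (C1*sin(2^(1/3)*sqrt(3)*a/4) + C2*cos(2^(1/3)*sqrt(3)*a/4))*exp(-2^(1/3)*a/4)


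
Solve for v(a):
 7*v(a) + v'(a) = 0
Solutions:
 v(a) = C1*exp(-7*a)


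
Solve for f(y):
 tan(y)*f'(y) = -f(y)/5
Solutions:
 f(y) = C1/sin(y)^(1/5)


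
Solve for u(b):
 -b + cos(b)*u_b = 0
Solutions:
 u(b) = C1 + Integral(b/cos(b), b)


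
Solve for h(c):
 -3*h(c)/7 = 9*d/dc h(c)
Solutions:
 h(c) = C1*exp(-c/21)


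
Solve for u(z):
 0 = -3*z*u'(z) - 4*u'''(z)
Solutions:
 u(z) = C1 + Integral(C2*airyai(-6^(1/3)*z/2) + C3*airybi(-6^(1/3)*z/2), z)


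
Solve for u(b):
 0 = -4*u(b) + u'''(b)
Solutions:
 u(b) = C3*exp(2^(2/3)*b) + (C1*sin(2^(2/3)*sqrt(3)*b/2) + C2*cos(2^(2/3)*sqrt(3)*b/2))*exp(-2^(2/3)*b/2)


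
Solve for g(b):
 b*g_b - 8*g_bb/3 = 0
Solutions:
 g(b) = C1 + C2*erfi(sqrt(3)*b/4)


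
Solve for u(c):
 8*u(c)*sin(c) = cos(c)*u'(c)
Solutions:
 u(c) = C1/cos(c)^8


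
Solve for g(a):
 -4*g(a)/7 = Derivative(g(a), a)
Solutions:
 g(a) = C1*exp(-4*a/7)


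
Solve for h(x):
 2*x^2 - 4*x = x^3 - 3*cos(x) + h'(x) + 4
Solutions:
 h(x) = C1 - x^4/4 + 2*x^3/3 - 2*x^2 - 4*x + 3*sin(x)


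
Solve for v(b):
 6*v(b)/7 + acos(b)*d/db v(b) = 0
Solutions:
 v(b) = C1*exp(-6*Integral(1/acos(b), b)/7)


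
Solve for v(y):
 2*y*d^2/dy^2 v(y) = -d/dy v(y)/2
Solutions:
 v(y) = C1 + C2*y^(3/4)


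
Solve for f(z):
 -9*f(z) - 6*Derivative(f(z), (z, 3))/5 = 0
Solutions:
 f(z) = C3*exp(-15^(1/3)*2^(2/3)*z/2) + (C1*sin(2^(2/3)*3^(5/6)*5^(1/3)*z/4) + C2*cos(2^(2/3)*3^(5/6)*5^(1/3)*z/4))*exp(15^(1/3)*2^(2/3)*z/4)


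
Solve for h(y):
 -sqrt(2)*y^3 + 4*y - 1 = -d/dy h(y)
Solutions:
 h(y) = C1 + sqrt(2)*y^4/4 - 2*y^2 + y


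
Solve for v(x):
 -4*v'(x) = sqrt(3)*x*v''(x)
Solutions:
 v(x) = C1 + C2*x^(1 - 4*sqrt(3)/3)


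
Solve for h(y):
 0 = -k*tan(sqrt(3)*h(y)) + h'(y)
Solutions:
 h(y) = sqrt(3)*(pi - asin(C1*exp(sqrt(3)*k*y)))/3
 h(y) = sqrt(3)*asin(C1*exp(sqrt(3)*k*y))/3


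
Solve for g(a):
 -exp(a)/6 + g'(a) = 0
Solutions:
 g(a) = C1 + exp(a)/6


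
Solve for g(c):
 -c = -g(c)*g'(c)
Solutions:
 g(c) = -sqrt(C1 + c^2)
 g(c) = sqrt(C1 + c^2)


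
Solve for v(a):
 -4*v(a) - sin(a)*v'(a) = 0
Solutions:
 v(a) = C1*(cos(a)^2 + 2*cos(a) + 1)/(cos(a)^2 - 2*cos(a) + 1)


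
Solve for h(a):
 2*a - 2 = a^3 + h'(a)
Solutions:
 h(a) = C1 - a^4/4 + a^2 - 2*a


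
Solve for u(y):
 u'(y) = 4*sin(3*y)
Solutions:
 u(y) = C1 - 4*cos(3*y)/3


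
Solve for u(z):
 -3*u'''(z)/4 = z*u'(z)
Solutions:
 u(z) = C1 + Integral(C2*airyai(-6^(2/3)*z/3) + C3*airybi(-6^(2/3)*z/3), z)


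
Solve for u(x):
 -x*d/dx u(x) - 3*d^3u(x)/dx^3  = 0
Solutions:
 u(x) = C1 + Integral(C2*airyai(-3^(2/3)*x/3) + C3*airybi(-3^(2/3)*x/3), x)


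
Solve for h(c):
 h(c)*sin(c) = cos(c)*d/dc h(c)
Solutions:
 h(c) = C1/cos(c)


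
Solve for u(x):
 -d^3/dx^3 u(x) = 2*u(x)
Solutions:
 u(x) = C3*exp(-2^(1/3)*x) + (C1*sin(2^(1/3)*sqrt(3)*x/2) + C2*cos(2^(1/3)*sqrt(3)*x/2))*exp(2^(1/3)*x/2)


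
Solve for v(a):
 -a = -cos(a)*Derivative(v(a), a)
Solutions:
 v(a) = C1 + Integral(a/cos(a), a)


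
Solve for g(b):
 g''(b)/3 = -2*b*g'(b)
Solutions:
 g(b) = C1 + C2*erf(sqrt(3)*b)


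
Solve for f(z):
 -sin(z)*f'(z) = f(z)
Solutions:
 f(z) = C1*sqrt(cos(z) + 1)/sqrt(cos(z) - 1)


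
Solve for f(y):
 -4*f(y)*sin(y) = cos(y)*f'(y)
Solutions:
 f(y) = C1*cos(y)^4


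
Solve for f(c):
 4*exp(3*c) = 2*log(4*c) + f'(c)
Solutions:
 f(c) = C1 - 2*c*log(c) + 2*c*(1 - 2*log(2)) + 4*exp(3*c)/3


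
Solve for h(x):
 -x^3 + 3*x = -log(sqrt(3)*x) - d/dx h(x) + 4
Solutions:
 h(x) = C1 + x^4/4 - 3*x^2/2 - x*log(x) - x*log(3)/2 + 5*x


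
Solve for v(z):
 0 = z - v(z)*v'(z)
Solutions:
 v(z) = -sqrt(C1 + z^2)
 v(z) = sqrt(C1 + z^2)


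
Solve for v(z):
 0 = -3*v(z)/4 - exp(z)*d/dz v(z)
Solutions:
 v(z) = C1*exp(3*exp(-z)/4)


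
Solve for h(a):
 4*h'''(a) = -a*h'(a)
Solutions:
 h(a) = C1 + Integral(C2*airyai(-2^(1/3)*a/2) + C3*airybi(-2^(1/3)*a/2), a)


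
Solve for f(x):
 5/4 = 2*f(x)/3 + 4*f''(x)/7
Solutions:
 f(x) = C1*sin(sqrt(42)*x/6) + C2*cos(sqrt(42)*x/6) + 15/8


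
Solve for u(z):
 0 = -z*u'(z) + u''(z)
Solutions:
 u(z) = C1 + C2*erfi(sqrt(2)*z/2)


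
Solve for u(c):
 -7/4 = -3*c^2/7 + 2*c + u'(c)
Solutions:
 u(c) = C1 + c^3/7 - c^2 - 7*c/4


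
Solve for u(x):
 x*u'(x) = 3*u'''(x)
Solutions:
 u(x) = C1 + Integral(C2*airyai(3^(2/3)*x/3) + C3*airybi(3^(2/3)*x/3), x)


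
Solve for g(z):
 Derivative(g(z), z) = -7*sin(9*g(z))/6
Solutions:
 g(z) = -acos((-C1 - exp(21*z))/(C1 - exp(21*z)))/9 + 2*pi/9
 g(z) = acos((-C1 - exp(21*z))/(C1 - exp(21*z)))/9


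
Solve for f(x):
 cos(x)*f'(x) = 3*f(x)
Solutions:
 f(x) = C1*(sin(x) + 1)^(3/2)/(sin(x) - 1)^(3/2)


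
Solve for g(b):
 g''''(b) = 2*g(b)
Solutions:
 g(b) = C1*exp(-2^(1/4)*b) + C2*exp(2^(1/4)*b) + C3*sin(2^(1/4)*b) + C4*cos(2^(1/4)*b)


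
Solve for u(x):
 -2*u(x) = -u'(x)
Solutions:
 u(x) = C1*exp(2*x)


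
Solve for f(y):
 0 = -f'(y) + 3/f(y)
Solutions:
 f(y) = -sqrt(C1 + 6*y)
 f(y) = sqrt(C1 + 6*y)


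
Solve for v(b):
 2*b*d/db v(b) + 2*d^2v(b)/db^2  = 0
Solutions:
 v(b) = C1 + C2*erf(sqrt(2)*b/2)


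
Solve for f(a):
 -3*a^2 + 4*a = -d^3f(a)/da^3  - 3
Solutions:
 f(a) = C1 + C2*a + C3*a^2 + a^5/20 - a^4/6 - a^3/2


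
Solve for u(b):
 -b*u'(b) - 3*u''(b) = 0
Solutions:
 u(b) = C1 + C2*erf(sqrt(6)*b/6)


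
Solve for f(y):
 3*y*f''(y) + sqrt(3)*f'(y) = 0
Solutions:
 f(y) = C1 + C2*y^(1 - sqrt(3)/3)


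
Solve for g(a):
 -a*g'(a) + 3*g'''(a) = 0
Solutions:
 g(a) = C1 + Integral(C2*airyai(3^(2/3)*a/3) + C3*airybi(3^(2/3)*a/3), a)


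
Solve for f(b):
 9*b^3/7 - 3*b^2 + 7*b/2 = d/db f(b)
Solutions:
 f(b) = C1 + 9*b^4/28 - b^3 + 7*b^2/4


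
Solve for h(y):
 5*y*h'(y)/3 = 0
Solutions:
 h(y) = C1


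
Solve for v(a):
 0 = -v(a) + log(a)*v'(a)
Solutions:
 v(a) = C1*exp(li(a))


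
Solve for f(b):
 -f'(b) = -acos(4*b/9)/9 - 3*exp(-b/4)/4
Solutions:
 f(b) = C1 + b*acos(4*b/9)/9 - sqrt(81 - 16*b^2)/36 - 3*exp(-b/4)


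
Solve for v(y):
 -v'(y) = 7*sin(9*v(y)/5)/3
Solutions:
 7*y/3 + 5*log(cos(9*v(y)/5) - 1)/18 - 5*log(cos(9*v(y)/5) + 1)/18 = C1


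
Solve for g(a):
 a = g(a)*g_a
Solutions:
 g(a) = -sqrt(C1 + a^2)
 g(a) = sqrt(C1 + a^2)


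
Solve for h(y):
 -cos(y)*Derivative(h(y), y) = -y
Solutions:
 h(y) = C1 + Integral(y/cos(y), y)


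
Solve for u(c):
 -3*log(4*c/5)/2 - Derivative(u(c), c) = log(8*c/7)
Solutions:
 u(c) = C1 - 5*c*log(c)/2 - 6*c*log(2) + c*log(5)/2 + 5*c/2 + c*log(35)


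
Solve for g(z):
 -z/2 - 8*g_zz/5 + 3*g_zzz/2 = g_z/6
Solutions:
 g(z) = C1 + C2*exp(z*(8 - sqrt(89))/15) + C3*exp(z*(8 + sqrt(89))/15) - 3*z^2/2 + 144*z/5


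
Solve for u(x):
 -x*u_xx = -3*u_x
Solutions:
 u(x) = C1 + C2*x^4


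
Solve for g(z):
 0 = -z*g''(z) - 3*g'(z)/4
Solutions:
 g(z) = C1 + C2*z^(1/4)


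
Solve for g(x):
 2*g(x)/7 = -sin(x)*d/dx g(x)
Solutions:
 g(x) = C1*(cos(x) + 1)^(1/7)/(cos(x) - 1)^(1/7)


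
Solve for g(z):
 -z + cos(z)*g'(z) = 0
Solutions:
 g(z) = C1 + Integral(z/cos(z), z)


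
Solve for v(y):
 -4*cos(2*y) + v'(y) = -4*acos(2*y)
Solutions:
 v(y) = C1 - 4*y*acos(2*y) + 2*sqrt(1 - 4*y^2) + 2*sin(2*y)


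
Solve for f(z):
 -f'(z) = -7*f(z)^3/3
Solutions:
 f(z) = -sqrt(6)*sqrt(-1/(C1 + 7*z))/2
 f(z) = sqrt(6)*sqrt(-1/(C1 + 7*z))/2


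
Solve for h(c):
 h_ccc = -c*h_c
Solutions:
 h(c) = C1 + Integral(C2*airyai(-c) + C3*airybi(-c), c)


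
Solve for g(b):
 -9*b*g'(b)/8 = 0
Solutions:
 g(b) = C1


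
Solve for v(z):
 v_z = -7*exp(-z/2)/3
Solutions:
 v(z) = C1 + 14*exp(-z/2)/3


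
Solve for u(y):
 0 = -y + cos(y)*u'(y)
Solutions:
 u(y) = C1 + Integral(y/cos(y), y)


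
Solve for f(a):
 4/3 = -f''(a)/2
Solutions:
 f(a) = C1 + C2*a - 4*a^2/3


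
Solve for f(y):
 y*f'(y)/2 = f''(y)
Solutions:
 f(y) = C1 + C2*erfi(y/2)


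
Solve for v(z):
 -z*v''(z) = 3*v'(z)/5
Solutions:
 v(z) = C1 + C2*z^(2/5)


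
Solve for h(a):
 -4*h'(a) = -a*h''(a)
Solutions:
 h(a) = C1 + C2*a^5


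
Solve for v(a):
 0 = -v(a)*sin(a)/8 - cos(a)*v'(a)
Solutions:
 v(a) = C1*cos(a)^(1/8)


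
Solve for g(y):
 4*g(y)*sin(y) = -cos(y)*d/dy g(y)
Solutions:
 g(y) = C1*cos(y)^4


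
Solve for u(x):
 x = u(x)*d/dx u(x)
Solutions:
 u(x) = -sqrt(C1 + x^2)
 u(x) = sqrt(C1 + x^2)


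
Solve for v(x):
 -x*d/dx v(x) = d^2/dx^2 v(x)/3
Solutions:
 v(x) = C1 + C2*erf(sqrt(6)*x/2)


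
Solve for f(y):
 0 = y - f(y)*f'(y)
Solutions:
 f(y) = -sqrt(C1 + y^2)
 f(y) = sqrt(C1 + y^2)


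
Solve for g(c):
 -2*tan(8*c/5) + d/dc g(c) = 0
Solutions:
 g(c) = C1 - 5*log(cos(8*c/5))/4


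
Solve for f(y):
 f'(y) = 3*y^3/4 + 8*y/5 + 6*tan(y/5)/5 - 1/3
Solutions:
 f(y) = C1 + 3*y^4/16 + 4*y^2/5 - y/3 - 6*log(cos(y/5))


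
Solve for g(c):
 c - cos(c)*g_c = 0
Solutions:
 g(c) = C1 + Integral(c/cos(c), c)


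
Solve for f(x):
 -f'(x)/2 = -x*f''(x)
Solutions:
 f(x) = C1 + C2*x^(3/2)


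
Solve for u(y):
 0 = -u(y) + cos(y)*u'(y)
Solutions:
 u(y) = C1*sqrt(sin(y) + 1)/sqrt(sin(y) - 1)


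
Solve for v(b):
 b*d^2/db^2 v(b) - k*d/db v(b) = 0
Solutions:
 v(b) = C1 + b^(re(k) + 1)*(C2*sin(log(b)*Abs(im(k))) + C3*cos(log(b)*im(k)))


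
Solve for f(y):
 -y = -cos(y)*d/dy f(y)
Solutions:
 f(y) = C1 + Integral(y/cos(y), y)


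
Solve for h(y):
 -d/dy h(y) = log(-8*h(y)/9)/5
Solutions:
 5*Integral(1/(log(-_y) - 2*log(6) + 5*log(2)), (_y, h(y))) = C1 - y


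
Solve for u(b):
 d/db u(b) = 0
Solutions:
 u(b) = C1


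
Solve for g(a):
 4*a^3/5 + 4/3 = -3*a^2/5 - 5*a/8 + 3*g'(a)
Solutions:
 g(a) = C1 + a^4/15 + a^3/15 + 5*a^2/48 + 4*a/9


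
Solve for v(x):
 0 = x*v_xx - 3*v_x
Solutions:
 v(x) = C1 + C2*x^4


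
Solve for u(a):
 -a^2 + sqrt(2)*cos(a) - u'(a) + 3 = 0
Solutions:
 u(a) = C1 - a^3/3 + 3*a + sqrt(2)*sin(a)


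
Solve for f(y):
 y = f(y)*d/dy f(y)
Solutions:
 f(y) = -sqrt(C1 + y^2)
 f(y) = sqrt(C1 + y^2)


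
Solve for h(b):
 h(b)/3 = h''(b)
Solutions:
 h(b) = C1*exp(-sqrt(3)*b/3) + C2*exp(sqrt(3)*b/3)


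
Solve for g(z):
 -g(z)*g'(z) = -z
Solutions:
 g(z) = -sqrt(C1 + z^2)
 g(z) = sqrt(C1 + z^2)


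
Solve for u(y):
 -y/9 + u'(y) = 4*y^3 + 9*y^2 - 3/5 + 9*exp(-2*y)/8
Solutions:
 u(y) = C1 + y^4 + 3*y^3 + y^2/18 - 3*y/5 - 9*exp(-2*y)/16


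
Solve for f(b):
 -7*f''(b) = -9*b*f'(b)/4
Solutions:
 f(b) = C1 + C2*erfi(3*sqrt(14)*b/28)


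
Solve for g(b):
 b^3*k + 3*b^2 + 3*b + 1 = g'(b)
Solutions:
 g(b) = C1 + b^4*k/4 + b^3 + 3*b^2/2 + b


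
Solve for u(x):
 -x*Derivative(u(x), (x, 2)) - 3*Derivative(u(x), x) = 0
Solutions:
 u(x) = C1 + C2/x^2


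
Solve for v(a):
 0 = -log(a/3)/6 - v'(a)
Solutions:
 v(a) = C1 - a*log(a)/6 + a/6 + a*log(3)/6


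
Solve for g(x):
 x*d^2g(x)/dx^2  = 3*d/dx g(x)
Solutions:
 g(x) = C1 + C2*x^4


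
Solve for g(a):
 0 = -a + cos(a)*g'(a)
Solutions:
 g(a) = C1 + Integral(a/cos(a), a)


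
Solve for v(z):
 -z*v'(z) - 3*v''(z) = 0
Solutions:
 v(z) = C1 + C2*erf(sqrt(6)*z/6)


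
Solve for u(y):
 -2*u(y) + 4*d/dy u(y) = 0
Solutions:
 u(y) = C1*exp(y/2)


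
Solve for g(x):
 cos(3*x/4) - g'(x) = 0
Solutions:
 g(x) = C1 + 4*sin(3*x/4)/3


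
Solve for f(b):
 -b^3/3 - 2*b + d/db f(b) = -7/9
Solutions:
 f(b) = C1 + b^4/12 + b^2 - 7*b/9


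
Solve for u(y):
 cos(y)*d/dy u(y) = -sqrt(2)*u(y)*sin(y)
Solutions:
 u(y) = C1*cos(y)^(sqrt(2))


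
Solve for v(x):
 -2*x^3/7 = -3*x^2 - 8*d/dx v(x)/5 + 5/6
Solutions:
 v(x) = C1 + 5*x^4/112 - 5*x^3/8 + 25*x/48


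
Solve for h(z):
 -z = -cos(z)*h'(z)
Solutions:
 h(z) = C1 + Integral(z/cos(z), z)


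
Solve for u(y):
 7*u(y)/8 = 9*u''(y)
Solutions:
 u(y) = C1*exp(-sqrt(14)*y/12) + C2*exp(sqrt(14)*y/12)


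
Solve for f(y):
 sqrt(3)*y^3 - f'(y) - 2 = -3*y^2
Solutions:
 f(y) = C1 + sqrt(3)*y^4/4 + y^3 - 2*y


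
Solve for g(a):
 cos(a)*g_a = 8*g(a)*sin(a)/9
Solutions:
 g(a) = C1/cos(a)^(8/9)


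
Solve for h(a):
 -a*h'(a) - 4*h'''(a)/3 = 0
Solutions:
 h(a) = C1 + Integral(C2*airyai(-6^(1/3)*a/2) + C3*airybi(-6^(1/3)*a/2), a)


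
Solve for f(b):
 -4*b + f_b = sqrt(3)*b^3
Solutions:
 f(b) = C1 + sqrt(3)*b^4/4 + 2*b^2


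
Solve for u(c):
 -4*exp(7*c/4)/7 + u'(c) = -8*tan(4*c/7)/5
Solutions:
 u(c) = C1 + 16*exp(7*c/4)/49 + 14*log(cos(4*c/7))/5


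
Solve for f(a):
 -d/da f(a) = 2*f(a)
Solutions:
 f(a) = C1*exp(-2*a)


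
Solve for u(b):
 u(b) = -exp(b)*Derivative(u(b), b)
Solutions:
 u(b) = C1*exp(exp(-b))


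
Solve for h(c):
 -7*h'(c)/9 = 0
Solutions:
 h(c) = C1


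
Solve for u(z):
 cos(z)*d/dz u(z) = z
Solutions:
 u(z) = C1 + Integral(z/cos(z), z)


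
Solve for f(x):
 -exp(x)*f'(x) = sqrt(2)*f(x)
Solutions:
 f(x) = C1*exp(sqrt(2)*exp(-x))


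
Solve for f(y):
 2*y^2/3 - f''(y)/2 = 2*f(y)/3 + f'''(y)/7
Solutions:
 f(y) = C1*exp(y*(-14 + 7*7^(2/3)/(12*sqrt(85) + 121)^(1/3) + 7^(1/3)*(12*sqrt(85) + 121)^(1/3))/12)*sin(sqrt(3)*7^(1/3)*y*(-(12*sqrt(85) + 121)^(1/3) + 7*7^(1/3)/(12*sqrt(85) + 121)^(1/3))/12) + C2*exp(y*(-14 + 7*7^(2/3)/(12*sqrt(85) + 121)^(1/3) + 7^(1/3)*(12*sqrt(85) + 121)^(1/3))/12)*cos(sqrt(3)*7^(1/3)*y*(-(12*sqrt(85) + 121)^(1/3) + 7*7^(1/3)/(12*sqrt(85) + 121)^(1/3))/12) + C3*exp(-y*(7*7^(2/3)/(12*sqrt(85) + 121)^(1/3) + 7 + 7^(1/3)*(12*sqrt(85) + 121)^(1/3))/6) + y^2 - 3/2


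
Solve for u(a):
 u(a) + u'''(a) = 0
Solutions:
 u(a) = C3*exp(-a) + (C1*sin(sqrt(3)*a/2) + C2*cos(sqrt(3)*a/2))*exp(a/2)


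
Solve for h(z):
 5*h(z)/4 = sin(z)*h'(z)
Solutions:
 h(z) = C1*(cos(z) - 1)^(5/8)/(cos(z) + 1)^(5/8)


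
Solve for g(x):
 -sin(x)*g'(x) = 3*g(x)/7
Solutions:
 g(x) = C1*(cos(x) + 1)^(3/14)/(cos(x) - 1)^(3/14)


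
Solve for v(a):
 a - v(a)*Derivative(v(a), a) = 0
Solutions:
 v(a) = -sqrt(C1 + a^2)
 v(a) = sqrt(C1 + a^2)


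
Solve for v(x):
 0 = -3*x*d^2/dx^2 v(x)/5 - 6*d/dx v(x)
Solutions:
 v(x) = C1 + C2/x^9


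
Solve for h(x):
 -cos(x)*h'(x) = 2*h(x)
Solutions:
 h(x) = C1*(sin(x) - 1)/(sin(x) + 1)


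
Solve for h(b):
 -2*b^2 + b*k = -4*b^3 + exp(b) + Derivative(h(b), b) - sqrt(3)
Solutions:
 h(b) = C1 + b^4 - 2*b^3/3 + b^2*k/2 + sqrt(3)*b - exp(b)


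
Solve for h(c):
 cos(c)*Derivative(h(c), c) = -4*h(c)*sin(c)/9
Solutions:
 h(c) = C1*cos(c)^(4/9)


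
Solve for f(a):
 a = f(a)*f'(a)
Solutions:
 f(a) = -sqrt(C1 + a^2)
 f(a) = sqrt(C1 + a^2)


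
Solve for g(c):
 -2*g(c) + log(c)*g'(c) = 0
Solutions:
 g(c) = C1*exp(2*li(c))


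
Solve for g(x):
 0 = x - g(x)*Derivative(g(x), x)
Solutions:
 g(x) = -sqrt(C1 + x^2)
 g(x) = sqrt(C1 + x^2)


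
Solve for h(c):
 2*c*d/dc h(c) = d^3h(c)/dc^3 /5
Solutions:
 h(c) = C1 + Integral(C2*airyai(10^(1/3)*c) + C3*airybi(10^(1/3)*c), c)


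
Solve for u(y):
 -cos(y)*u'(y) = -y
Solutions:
 u(y) = C1 + Integral(y/cos(y), y)


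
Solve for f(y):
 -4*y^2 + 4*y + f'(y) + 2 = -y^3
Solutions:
 f(y) = C1 - y^4/4 + 4*y^3/3 - 2*y^2 - 2*y


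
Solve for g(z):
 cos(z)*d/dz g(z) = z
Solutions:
 g(z) = C1 + Integral(z/cos(z), z)


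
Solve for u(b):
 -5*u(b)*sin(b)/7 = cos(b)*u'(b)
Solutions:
 u(b) = C1*cos(b)^(5/7)


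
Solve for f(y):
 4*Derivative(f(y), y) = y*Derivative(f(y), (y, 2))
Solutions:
 f(y) = C1 + C2*y^5


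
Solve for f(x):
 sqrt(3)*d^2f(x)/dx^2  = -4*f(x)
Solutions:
 f(x) = C1*sin(2*3^(3/4)*x/3) + C2*cos(2*3^(3/4)*x/3)


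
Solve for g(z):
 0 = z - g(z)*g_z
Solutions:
 g(z) = -sqrt(C1 + z^2)
 g(z) = sqrt(C1 + z^2)


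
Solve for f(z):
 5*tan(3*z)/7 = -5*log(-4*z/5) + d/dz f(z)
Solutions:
 f(z) = C1 + 5*z*log(-z) - 5*z*log(5) - 5*z + 10*z*log(2) - 5*log(cos(3*z))/21


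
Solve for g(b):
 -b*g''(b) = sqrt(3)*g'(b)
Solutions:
 g(b) = C1 + C2*b^(1 - sqrt(3))


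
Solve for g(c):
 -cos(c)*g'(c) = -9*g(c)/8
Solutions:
 g(c) = C1*(sin(c) + 1)^(9/16)/(sin(c) - 1)^(9/16)


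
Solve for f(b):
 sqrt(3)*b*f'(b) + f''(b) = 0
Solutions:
 f(b) = C1 + C2*erf(sqrt(2)*3^(1/4)*b/2)


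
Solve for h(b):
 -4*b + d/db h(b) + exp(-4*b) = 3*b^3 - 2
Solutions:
 h(b) = C1 + 3*b^4/4 + 2*b^2 - 2*b + exp(-4*b)/4


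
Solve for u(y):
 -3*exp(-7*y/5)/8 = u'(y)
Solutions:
 u(y) = C1 + 15*exp(-7*y/5)/56


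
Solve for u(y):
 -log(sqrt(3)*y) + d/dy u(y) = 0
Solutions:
 u(y) = C1 + y*log(y) - y + y*log(3)/2


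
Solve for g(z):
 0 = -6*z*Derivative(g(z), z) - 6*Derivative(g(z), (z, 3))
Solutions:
 g(z) = C1 + Integral(C2*airyai(-z) + C3*airybi(-z), z)


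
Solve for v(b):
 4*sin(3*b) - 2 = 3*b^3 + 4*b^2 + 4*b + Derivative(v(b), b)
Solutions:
 v(b) = C1 - 3*b^4/4 - 4*b^3/3 - 2*b^2 - 2*b - 4*cos(3*b)/3


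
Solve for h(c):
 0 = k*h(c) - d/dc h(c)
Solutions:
 h(c) = C1*exp(c*k)


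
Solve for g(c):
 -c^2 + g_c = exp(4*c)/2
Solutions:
 g(c) = C1 + c^3/3 + exp(4*c)/8


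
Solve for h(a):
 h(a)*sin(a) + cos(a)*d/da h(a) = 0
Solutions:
 h(a) = C1*cos(a)


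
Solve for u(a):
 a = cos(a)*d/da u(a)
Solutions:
 u(a) = C1 + Integral(a/cos(a), a)


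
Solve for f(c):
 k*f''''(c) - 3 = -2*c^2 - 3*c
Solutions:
 f(c) = C1 + C2*c + C3*c^2 + C4*c^3 - c^6/(180*k) - c^5/(40*k) + c^4/(8*k)


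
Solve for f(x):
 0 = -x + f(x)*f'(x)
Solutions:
 f(x) = -sqrt(C1 + x^2)
 f(x) = sqrt(C1 + x^2)


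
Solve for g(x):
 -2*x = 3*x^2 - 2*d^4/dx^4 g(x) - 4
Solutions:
 g(x) = C1 + C2*x + C3*x^2 + C4*x^3 + x^6/240 + x^5/120 - x^4/12


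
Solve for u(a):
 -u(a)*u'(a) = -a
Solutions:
 u(a) = -sqrt(C1 + a^2)
 u(a) = sqrt(C1 + a^2)


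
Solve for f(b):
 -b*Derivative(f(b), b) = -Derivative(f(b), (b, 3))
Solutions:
 f(b) = C1 + Integral(C2*airyai(b) + C3*airybi(b), b)


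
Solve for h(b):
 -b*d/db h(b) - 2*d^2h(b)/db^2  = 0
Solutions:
 h(b) = C1 + C2*erf(b/2)


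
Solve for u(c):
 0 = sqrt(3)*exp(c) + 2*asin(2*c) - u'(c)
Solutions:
 u(c) = C1 + 2*c*asin(2*c) + sqrt(1 - 4*c^2) + sqrt(3)*exp(c)


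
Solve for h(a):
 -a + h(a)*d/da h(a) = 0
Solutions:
 h(a) = -sqrt(C1 + a^2)
 h(a) = sqrt(C1 + a^2)


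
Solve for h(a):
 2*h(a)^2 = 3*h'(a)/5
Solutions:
 h(a) = -3/(C1 + 10*a)
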